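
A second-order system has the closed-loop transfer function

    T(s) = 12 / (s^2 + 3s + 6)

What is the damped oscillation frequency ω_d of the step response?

ω_d ≈ 1.936 rad/s

Comparing s^2 + 3s + 6 to s^2 + 2ζωₙs + ωₙ²: ωₙ = √6 ≈ 2.449 rad/s and ζ = 3/(2·√6) ≈ 0.6124.
ζωₙ = 3/2 = 1.5, so ω_d = ωₙ√(1−ζ²) = √(ωₙ² − (ζωₙ)²) = √(6 − 1.5²) = √3.75 ≈ 1.936 rad/s.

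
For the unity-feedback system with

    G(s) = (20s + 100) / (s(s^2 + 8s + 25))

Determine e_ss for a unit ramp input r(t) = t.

G(s) has one pole at the origin.
This is a Type 1 system. Kv = lim_{s→0} s·G(s) = 100/25 = 4.
e_ss = 1/Kv = 1/(4) = 1/4 ≈ 0.2500.

e_ss = 0.2500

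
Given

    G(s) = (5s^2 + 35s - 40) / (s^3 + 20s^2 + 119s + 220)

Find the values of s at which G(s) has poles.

The poles are the roots of the denominator s^3 + 20s^2 + 119s + 220 = 0.
Trying s = -5: the polynomial evaluates to 0, so (s + 5) is a factor.
Dividing out leaves s^2 + 15s + 44 = 0.
Factoring the quadratic: (s + 4)(s + 11) = 0.

s = -5, -4, -11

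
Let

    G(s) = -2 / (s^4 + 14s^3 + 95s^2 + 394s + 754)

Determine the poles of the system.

s = -5 + j, -5 - j, -2 + 5j, -2 - 5j

The poles are the roots of the denominator s^4 + 14s^3 + 95s^2 + 394s + 754 = 0.
No real roots exist; factor into two real quadratics: (s^2 + 10s + 26)(s^2 + 4s + 29) = 0.
Each quadratic gives a conjugate pair via the quadratic formula.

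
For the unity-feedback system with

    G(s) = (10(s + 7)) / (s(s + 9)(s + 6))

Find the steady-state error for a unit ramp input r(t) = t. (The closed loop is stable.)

e_ss = 0.7714

G(s) has one pole at the origin.
This is a Type 1 system. Kv = lim_{s→0} s·G(s) = 70/54 = 35/27.
e_ss = 1/Kv = 1/(35/27) = 27/35 ≈ 0.7714.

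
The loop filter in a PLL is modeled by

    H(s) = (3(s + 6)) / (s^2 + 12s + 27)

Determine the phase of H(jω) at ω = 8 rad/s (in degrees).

At s = j8: numerator = 18 + j24, denominator = -37 + j96.
∠H = ∠num − ∠den = 53.130° − (111.08°) = -57.95°.

∠H(j8) ≈ -57.95°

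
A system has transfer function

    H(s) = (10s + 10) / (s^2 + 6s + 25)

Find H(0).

Set s = 0: H(0) = (10) / (25) = 2/5.

H(0) = 2/5 ≈ 0.4000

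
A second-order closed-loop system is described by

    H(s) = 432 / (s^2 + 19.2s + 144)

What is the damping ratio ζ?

ζ = 0.8

Compare the denominator to the standard form s^2 + 2ζωₙs + ωₙ².
ωₙ² = 144, so ωₙ = 12 rad/s.
2ζωₙ = 19.2, so ζ = 19.2/(2·12) = 0.8.
With ζ = 0.8 the response is underdamped.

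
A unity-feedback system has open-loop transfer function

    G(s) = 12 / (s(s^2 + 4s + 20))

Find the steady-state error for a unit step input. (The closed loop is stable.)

e_ss = 0

G(s) has one pole at the origin.
This is a Type 1 system; for a step input the steady-state error is zero.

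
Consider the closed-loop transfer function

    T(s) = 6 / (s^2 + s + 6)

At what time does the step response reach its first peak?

t_p ≈ 1.310 s

Comparing s^2 + s + 6 to s^2 + 2ζωₙs + ωₙ²: ωₙ = √6 ≈ 2.449 rad/s and ζ = 1/(2·√6) ≈ 0.2041.
ζωₙ = 1/2 = 0.5, so ω_d = ωₙ√(1−ζ²) = √(ωₙ² − (ζωₙ)²) = √(6 − 0.5²) = √5.75 ≈ 2.398 rad/s.
t_p = π/ω_d = π/2.398 ≈ 1.310 s.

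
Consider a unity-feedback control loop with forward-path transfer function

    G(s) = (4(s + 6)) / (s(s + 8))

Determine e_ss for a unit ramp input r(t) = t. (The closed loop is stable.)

e_ss = 0.3333

G(s) has one pole at the origin.
This is a Type 1 system. Kv = lim_{s→0} s·G(s) = 24/8 = 3.
e_ss = 1/Kv = 1/(3) = 1/3 ≈ 0.3333.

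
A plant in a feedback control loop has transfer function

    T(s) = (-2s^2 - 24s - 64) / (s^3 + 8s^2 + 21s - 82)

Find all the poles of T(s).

The poles are the roots of the denominator s^3 + 8s^2 + 21s - 82 = 0.
Trying s = 2: the polynomial evaluates to 0, so (s - 2) is a factor.
Dividing out leaves s^2 + 10s + 41 = 0.
The quadratic formula then gives s = -5 ± 4j.

s = -5 + 4j, -5 - 4j, 2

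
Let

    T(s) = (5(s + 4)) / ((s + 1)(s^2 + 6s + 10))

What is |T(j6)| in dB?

Substitute s = j6: numerator = 20 + j30, denominator = -242 - j120.
|T(j6)| = |20 + j30| / |-242 - j120| = 36.056 / 270.12 ≈ 0.1335.
In decibels: 20·log₁₀(0.1335) ≈ -17.5 dB.

|T(j6)|_dB ≈ -17.5 dB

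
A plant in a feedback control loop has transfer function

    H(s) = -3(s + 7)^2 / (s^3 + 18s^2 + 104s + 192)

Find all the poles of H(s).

The poles are the roots of the denominator s^3 + 18s^2 + 104s + 192 = 0.
Trying s = -6: the polynomial evaluates to 0, so (s + 6) is a factor.
Dividing out leaves s^2 + 12s + 32 = 0.
Factoring the quadratic: (s + 8)(s + 4) = 0.

s = -6, -8, -4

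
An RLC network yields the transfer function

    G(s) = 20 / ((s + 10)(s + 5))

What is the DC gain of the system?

Set s = 0: G(0) = (20) / (50) = 2/5.

G(0) = 2/5 ≈ 0.4000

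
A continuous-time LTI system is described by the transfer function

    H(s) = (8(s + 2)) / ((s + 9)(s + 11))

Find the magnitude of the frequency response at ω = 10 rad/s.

Substitute s = j10: numerator = 16 + j80, denominator = -1 + j200.
|H(j10)| = |16 + j80| / |-1 + j200| = 81.584 / 200.00 ≈ 0.4079.

|H(j10)| ≈ 0.4079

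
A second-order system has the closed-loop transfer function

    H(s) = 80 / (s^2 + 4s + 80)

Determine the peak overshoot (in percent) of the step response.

Comparing s^2 + 4s + 80 to s^2 + 2ζωₙs + ωₙ²: ωₙ = √80 ≈ 8.944 rad/s and ζ = 4/(2·√80) ≈ 0.2236.
%OS = 100·exp(−πζ/√(1−ζ²)) = 100·exp(−π·0.2236/√(1−0.2236²)) ≈ 48.6%.

%OS ≈ 48.6%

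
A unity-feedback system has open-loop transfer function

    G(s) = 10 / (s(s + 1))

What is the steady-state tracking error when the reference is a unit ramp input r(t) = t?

e_ss = 0.1000

G(s) has one pole at the origin.
This is a Type 1 system. Kv = lim_{s→0} s·G(s) = 10/1.
e_ss = 1/Kv = 1/(10) = 1/10 ≈ 0.1000.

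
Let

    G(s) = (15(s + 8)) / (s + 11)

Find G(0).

At s = 0 each factor (s + a) contributes a and each (s^2 + bs + c) contributes c.
G(0) = 15·(8) / ((11)) = 120/11 = 120/11.

G(0) = 120/11 ≈ 10.91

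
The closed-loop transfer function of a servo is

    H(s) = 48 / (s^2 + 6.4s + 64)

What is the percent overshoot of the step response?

Comparing s^2 + 6.4s + 64 to s^2 + 2ζωₙs + ωₙ²: ωₙ = 8 rad/s and ζ = 6.4/(2·8) = 0.4.
%OS = 100·exp(−πζ/√(1−ζ²)) = 100·exp(−π·0.4/√(1−0.4²)) ≈ 25.4%.

%OS ≈ 25.4%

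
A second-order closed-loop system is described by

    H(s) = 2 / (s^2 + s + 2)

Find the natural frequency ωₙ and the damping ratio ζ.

ωₙ ≈ 1.414 rad/s, ζ ≈ 0.3536

Compare the denominator to the standard form s^2 + 2ζωₙs + ωₙ².
ωₙ² = 2, so ωₙ = √2 ≈ 1.414 rad/s.
2ζωₙ = 1, so ζ = 1/(2·√2) ≈ 0.3536.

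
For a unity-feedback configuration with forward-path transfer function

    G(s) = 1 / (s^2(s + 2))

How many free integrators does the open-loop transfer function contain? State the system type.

The denominator has 2 factors of s at the origin (free integrators), so this is a Type 2 system.

Type 2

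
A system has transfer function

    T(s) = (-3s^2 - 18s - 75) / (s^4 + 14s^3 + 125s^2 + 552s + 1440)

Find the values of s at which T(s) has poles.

The poles are the roots of the denominator s^4 + 14s^3 + 125s^2 + 552s + 1440 = 0.
No real roots exist; factor into two real quadratics: (s^2 + 8s + 32)(s^2 + 6s + 45) = 0.
Each quadratic gives a conjugate pair via the quadratic formula.

s = -4 ± 4j, -3 ± 6j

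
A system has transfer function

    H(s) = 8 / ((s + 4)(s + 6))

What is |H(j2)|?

Substitute s = j2: numerator = 8, denominator = 20 + j20.
|H(j2)| = |8| / |20 + j20| = 8 / 28.284 ≈ 0.2828.

|H(j2)| ≈ 0.2828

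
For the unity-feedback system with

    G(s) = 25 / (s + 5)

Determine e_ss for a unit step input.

e_ss = 0.1667

G(s) has no poles at the origin.
This is a Type 0 system. Kp = lim_{s→0} G(s) = 25/5 = 5.
e_ss = 1/(1 + Kp) = 1/(1 + 5) = 1/6 ≈ 0.1667.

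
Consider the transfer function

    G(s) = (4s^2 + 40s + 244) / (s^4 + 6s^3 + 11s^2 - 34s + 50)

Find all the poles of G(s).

The poles are the roots of the denominator s^4 + 6s^3 + 11s^2 - 34s + 50 = 0.
No real roots exist; factor into two real quadratics: (s^2 - 2s + 2)(s^2 + 8s + 25) = 0.
Each quadratic gives a conjugate pair via the quadratic formula.

s = 1 + j, 1 - j, -4 + 3j, -4 - 3j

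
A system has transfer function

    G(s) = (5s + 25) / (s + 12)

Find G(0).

Set s = 0: G(0) = (25) / (12) = 25/12.

G(0) = 25/12 ≈ 2.083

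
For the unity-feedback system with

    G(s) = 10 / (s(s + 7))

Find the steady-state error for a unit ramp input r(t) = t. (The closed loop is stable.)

G(s) has one pole at the origin.
This is a Type 1 system. Kv = lim_{s→0} s·G(s) = 10/7.
e_ss = 1/Kv = 1/(10/7) = 7/10 ≈ 0.7000.

e_ss = 0.7000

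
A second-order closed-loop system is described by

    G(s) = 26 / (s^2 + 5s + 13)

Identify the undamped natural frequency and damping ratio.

Compare the denominator to the standard form s^2 + 2ζωₙs + ωₙ².
ωₙ² = 13, so ωₙ = √13 ≈ 3.606 rad/s.
2ζωₙ = 5, so ζ = 5/(2·√13) ≈ 0.6934.

ωₙ ≈ 3.606 rad/s, ζ ≈ 0.6934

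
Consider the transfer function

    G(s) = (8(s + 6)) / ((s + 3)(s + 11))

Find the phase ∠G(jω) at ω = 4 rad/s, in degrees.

At s = j4: numerator = 48 + j32, denominator = 17 + j56.
∠G = ∠num − ∠den = 33.690° − (73.113°) = -39.42°.

∠G(j4) ≈ -39.42°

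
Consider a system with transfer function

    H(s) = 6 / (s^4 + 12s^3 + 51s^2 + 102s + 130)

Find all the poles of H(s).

The poles are the roots of the denominator s^4 + 12s^3 + 51s^2 + 102s + 130 = 0.
No real roots exist; factor into two real quadratics: (s^2 + 10s + 26)(s^2 + 2s + 5) = 0.
Each quadratic gives a conjugate pair via the quadratic formula.

s = -5 + j, -5 - j, -1 + 2j, -1 - 2j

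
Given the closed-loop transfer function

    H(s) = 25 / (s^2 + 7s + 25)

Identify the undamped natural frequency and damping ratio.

ωₙ = 5 rad/s, ζ = 0.7

Compare the denominator to the standard form s^2 + 2ζωₙs + ωₙ².
ωₙ² = 25, so ωₙ = 5 rad/s.
2ζωₙ = 7, so ζ = 7/(2·5) = 0.7.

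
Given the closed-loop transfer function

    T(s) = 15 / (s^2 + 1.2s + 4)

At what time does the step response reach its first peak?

t_p ≈ 1.647 s

Comparing s^2 + 1.2s + 4 to s^2 + 2ζωₙs + ωₙ²: ωₙ = 2 rad/s and ζ = 1.2/(2·2) = 0.3.
ζωₙ = 1.2/2 = 0.6, so ω_d = ωₙ√(1−ζ²) = √(ωₙ² − (ζωₙ)²) = √(4 − 0.6²) = √3.64 ≈ 1.908 rad/s.
t_p = π/ω_d = π/1.908 ≈ 1.647 s.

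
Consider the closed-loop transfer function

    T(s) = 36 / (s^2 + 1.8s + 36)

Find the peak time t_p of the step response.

Comparing s^2 + 1.8s + 36 to s^2 + 2ζωₙs + ωₙ²: ωₙ = 6 rad/s and ζ = 1.8/(2·6) = 0.15.
ζωₙ = 1.8/2 = 0.9, so ω_d = ωₙ√(1−ζ²) = √(ωₙ² − (ζωₙ)²) = √(36 − 0.9²) = √35.19 ≈ 5.932 rad/s.
t_p = π/ω_d = π/5.932 ≈ 0.5296 s.

t_p ≈ 0.5296 s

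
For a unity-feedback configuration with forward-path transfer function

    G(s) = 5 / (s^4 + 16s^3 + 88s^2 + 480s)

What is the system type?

The denominator has 1 factor of s at the origin (free integrator), so this is a Type 1 system.

Type 1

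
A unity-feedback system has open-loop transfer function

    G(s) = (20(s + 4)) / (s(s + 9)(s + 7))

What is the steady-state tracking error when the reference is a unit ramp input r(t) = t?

e_ss = 0.7875

G(s) has one pole at the origin.
This is a Type 1 system. Kv = lim_{s→0} s·G(s) = 80/63.
e_ss = 1/Kv = 1/(80/63) = 63/80 ≈ 0.7875.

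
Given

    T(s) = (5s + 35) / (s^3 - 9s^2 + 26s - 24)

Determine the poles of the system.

s = 4, 2, 3

The poles are the roots of the denominator s^3 - 9s^2 + 26s - 24 = 0.
Trying s = 4: the polynomial evaluates to 0, so (s - 4) is a factor.
Dividing out leaves s^2 - 5s + 6 = 0.
Factoring the quadratic: (s - 2)(s - 3) = 0.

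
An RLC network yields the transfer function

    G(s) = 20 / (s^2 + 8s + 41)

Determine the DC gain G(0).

G(0) = 20/41 ≈ 0.4878

Set s = 0: G(0) = (20) / (41) = 20/41.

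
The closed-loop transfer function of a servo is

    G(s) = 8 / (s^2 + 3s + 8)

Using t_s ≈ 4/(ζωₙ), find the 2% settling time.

Comparing s^2 + 3s + 8 to s^2 + 2ζωₙs + ωₙ²: ωₙ = √8 ≈ 2.828 rad/s and ζ = 3/(2·√8) ≈ 0.5303.
ζωₙ = 3/2 = 1.5, so t_s ≈ 4/(ζωₙ) = 4/1.5 ≈ 2.667 s.

t_s ≈ 2.667 s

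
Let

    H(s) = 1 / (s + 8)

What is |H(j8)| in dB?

Substitute s = j8: numerator = 1, denominator = 8 + j8.
|H(j8)| = |1| / |8 + j8| = 1 / 11.314 ≈ 0.08839.
In decibels: 20·log₁₀(0.08839) ≈ -21.1 dB.

|H(j8)|_dB ≈ -21.1 dB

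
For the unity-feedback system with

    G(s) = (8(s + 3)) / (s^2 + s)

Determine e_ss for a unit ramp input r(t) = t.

G(s) has one pole at the origin.
This is a Type 1 system. Kv = lim_{s→0} s·G(s) = 24/1.
e_ss = 1/Kv = 1/(24) = 1/24 ≈ 0.04167.

e_ss = 0.04167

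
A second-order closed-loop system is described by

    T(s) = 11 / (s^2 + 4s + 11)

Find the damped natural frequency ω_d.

Comparing s^2 + 4s + 11 to s^2 + 2ζωₙs + ωₙ²: ωₙ = √11 ≈ 3.317 rad/s and ζ = 4/(2·√11) ≈ 0.6030.
ζωₙ = 4/2 = 2, so ω_d = ωₙ√(1−ζ²) = √(ωₙ² − (ζωₙ)²) = √(11 − 2²) = √7 ≈ 2.646 rad/s.

ω_d ≈ 2.646 rad/s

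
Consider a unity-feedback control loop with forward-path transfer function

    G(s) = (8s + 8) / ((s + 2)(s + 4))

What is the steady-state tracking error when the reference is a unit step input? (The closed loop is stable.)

G(s) has no poles at the origin.
This is a Type 0 system. Kp = lim_{s→0} G(s) = 8/8 = 1.
e_ss = 1/(1 + Kp) = 1/(1 + 1) = 1/2 ≈ 0.5000.

e_ss = 0.5000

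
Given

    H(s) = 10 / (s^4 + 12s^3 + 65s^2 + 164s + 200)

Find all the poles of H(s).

The poles are the roots of the denominator s^4 + 12s^3 + 65s^2 + 164s + 200 = 0.
No real roots exist; factor into two real quadratics: (s^2 + 4s + 8)(s^2 + 8s + 25) = 0.
Each quadratic gives a conjugate pair via the quadratic formula.

s = -2 + 2j, -2 - 2j, -4 + 3j, -4 - 3j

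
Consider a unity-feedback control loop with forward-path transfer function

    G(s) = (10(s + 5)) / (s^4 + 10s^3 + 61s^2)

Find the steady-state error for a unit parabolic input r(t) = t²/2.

G(s) has 2 poles at the origin.
This is a Type 2 system. Ka = lim_{s→0} s^2·G(s) = 50/61.
e_ss = 1/Ka = 1/(50/61) = 61/50 ≈ 1.220.

e_ss = 1.220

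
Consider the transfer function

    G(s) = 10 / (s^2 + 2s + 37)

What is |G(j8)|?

Substitute s = j8: numerator = 10, denominator = -27 + j16.
|G(j8)| = |10| / |-27 + j16| = 10 / 31.385 ≈ 0.3186.

|G(j8)| ≈ 0.3186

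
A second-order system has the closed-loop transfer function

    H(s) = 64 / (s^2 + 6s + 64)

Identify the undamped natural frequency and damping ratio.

ωₙ = 8 rad/s, ζ = 0.375

Compare the denominator to the standard form s^2 + 2ζωₙs + ωₙ².
ωₙ² = 64, so ωₙ = 8 rad/s.
2ζωₙ = 6, so ζ = 6/(2·8) = 0.375.
With ζ = 0.375 the response is underdamped.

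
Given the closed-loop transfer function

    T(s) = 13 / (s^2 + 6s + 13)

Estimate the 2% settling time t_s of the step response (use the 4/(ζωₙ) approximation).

Comparing s^2 + 6s + 13 to s^2 + 2ζωₙs + ωₙ²: ωₙ = √13 ≈ 3.606 rad/s and ζ = 6/(2·√13) ≈ 0.8321.
ζωₙ = 6/2 = 3, so t_s ≈ 4/(ζωₙ) = 4/3 ≈ 1.333 s.

t_s ≈ 1.333 s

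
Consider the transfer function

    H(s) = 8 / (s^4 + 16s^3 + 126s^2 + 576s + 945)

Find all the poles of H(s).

The poles are the roots of the denominator s^4 + 16s^3 + 126s^2 + 576s + 945 = 0.
Trying s = -3: the polynomial evaluates to 0, so (s + 3) is a factor.
Dividing out leaves s^3 + 13s^2 + 87s + 315 = 0.
This factors further as (s^2 + 6s + 45)(s + 7) = 0.

s = -3 + 6j, -3 - 6j, -3, -7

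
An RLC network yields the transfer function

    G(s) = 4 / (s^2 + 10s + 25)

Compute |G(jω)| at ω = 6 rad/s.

Substitute s = j6: numerator = 4, denominator = -11 + j60.
|G(j6)| = |4| / |-11 + j60| = 4 / 61 ≈ 0.06557.

|G(j6)| ≈ 0.06557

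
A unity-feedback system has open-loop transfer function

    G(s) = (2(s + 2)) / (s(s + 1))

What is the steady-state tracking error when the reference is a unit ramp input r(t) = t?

G(s) has one pole at the origin.
This is a Type 1 system. Kv = lim_{s→0} s·G(s) = 4/1.
e_ss = 1/Kv = 1/(4) = 1/4 ≈ 0.2500.

e_ss = 0.2500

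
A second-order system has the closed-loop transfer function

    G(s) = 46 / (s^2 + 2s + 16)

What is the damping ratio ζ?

ζ = 0.25

Compare the denominator to the standard form s^2 + 2ζωₙs + ωₙ².
ωₙ² = 16, so ωₙ = 4 rad/s.
2ζωₙ = 2, so ζ = 2/(2·4) = 0.25.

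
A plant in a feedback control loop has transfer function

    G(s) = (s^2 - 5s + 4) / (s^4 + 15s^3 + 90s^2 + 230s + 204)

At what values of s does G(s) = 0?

Set the numerator to zero: s^2 - 5s + 4 = 0.
Factoring: (s - 1)(s - 4) = 0.

s = 1, 4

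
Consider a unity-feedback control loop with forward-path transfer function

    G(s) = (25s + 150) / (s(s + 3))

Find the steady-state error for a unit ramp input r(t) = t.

e_ss = 0.02000

G(s) has one pole at the origin.
This is a Type 1 system. Kv = lim_{s→0} s·G(s) = 150/3 = 50.
e_ss = 1/Kv = 1/(50) = 1/50 ≈ 0.02000.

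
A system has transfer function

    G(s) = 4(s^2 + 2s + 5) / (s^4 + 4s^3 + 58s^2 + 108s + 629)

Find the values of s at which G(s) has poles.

The poles are the roots of the denominator s^4 + 4s^3 + 58s^2 + 108s + 629 = 0.
No real roots exist; factor into two real quadratics: (s^2 + 2s + 17)(s^2 + 2s + 37) = 0.
Each quadratic gives a conjugate pair via the quadratic formula.

s = -1 ± 4j, -1 ± 6j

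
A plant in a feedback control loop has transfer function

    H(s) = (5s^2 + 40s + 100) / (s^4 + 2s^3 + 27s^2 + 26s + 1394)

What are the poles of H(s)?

The poles are the roots of the denominator s^4 + 2s^3 + 27s^2 + 26s + 1394 = 0.
No real roots exist; factor into two real quadratics: (s^2 - 6s + 34)(s^2 + 8s + 41) = 0.
Each quadratic gives a conjugate pair via the quadratic formula.

s = 3 ± 5j, -4 ± 5j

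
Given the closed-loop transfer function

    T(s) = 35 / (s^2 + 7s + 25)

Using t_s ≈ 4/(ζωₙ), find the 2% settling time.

Comparing s^2 + 7s + 25 to s^2 + 2ζωₙs + ωₙ²: ωₙ = 5 rad/s and ζ = 7/(2·5) = 0.7.
ζωₙ = 7/2 = 3.5, so t_s ≈ 4/(ζωₙ) = 4/3.5 ≈ 1.143 s.

t_s ≈ 1.143 s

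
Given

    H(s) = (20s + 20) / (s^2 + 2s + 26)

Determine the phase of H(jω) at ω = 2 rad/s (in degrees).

∠H(j2) ≈ 53.13°

At s = j2: numerator = 20 + j40, denominator = 22 + j4.
∠H = ∠num − ∠den = 63.435° − (10.305°) = 53.13°.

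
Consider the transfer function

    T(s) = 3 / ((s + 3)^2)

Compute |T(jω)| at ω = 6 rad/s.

Substitute s = j6: numerator = 3, denominator = -27 + j36.
|T(j6)| = |3| / |-27 + j36| = 3 / 45 ≈ 0.06667.

|T(j6)| ≈ 0.06667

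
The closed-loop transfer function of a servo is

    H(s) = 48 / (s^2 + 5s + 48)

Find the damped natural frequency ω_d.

Comparing s^2 + 5s + 48 to s^2 + 2ζωₙs + ωₙ²: ωₙ = √48 ≈ 6.928 rad/s and ζ = 5/(2·√48) ≈ 0.3608.
ζωₙ = 5/2 = 2.5, so ω_d = ωₙ√(1−ζ²) = √(ωₙ² − (ζωₙ)²) = √(48 − 2.5²) = √41.75 ≈ 6.461 rad/s.

ω_d ≈ 6.461 rad/s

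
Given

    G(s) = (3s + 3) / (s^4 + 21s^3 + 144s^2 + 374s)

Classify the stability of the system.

The denominator s^4 + 21s^3 + 144s^2 + 374s factors as s(s + 11)(s^2 + 10s + 34), giving poles at s = 0, -11, -5 + 3j, -5 - 3j.
Since the simple pole(s) at s = 0 lie on the jω-axis with none in the right half-plane, the system is marginally stable.

marginally stable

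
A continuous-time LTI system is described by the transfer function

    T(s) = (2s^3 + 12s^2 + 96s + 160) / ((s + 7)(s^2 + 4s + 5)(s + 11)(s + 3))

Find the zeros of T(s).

s = -2 ± 6j, -2

Set the numerator to zero: 2s^3 + 12s^2 + 96s + 160 = 0, i.e. 2·(s^3 + 6s^2 + 48s + 80) = 0.
Factoring: (s^2 + 4s + 40)(s + 2) = 0.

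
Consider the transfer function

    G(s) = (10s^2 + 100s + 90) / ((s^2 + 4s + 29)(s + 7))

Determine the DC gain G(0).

Set s = 0: G(0) = (90) / (203) = 90/203.

G(0) = 90/203 ≈ 0.4433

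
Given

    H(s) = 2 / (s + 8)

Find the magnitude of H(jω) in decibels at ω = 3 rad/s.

|H(j3)|_dB ≈ -12.6 dB

Substitute s = j3: numerator = 2, denominator = 8 + j3.
|H(j3)| = |2| / |8 + j3| = 2 / 8.5440 ≈ 0.2341.
In decibels: 20·log₁₀(0.2341) ≈ -12.6 dB.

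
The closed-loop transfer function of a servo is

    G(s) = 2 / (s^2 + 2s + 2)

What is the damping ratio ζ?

ζ ≈ 0.7071

Compare the denominator to the standard form s^2 + 2ζωₙs + ωₙ².
ωₙ² = 2, so ωₙ = √2 ≈ 1.414 rad/s.
2ζωₙ = 2, so ζ = 2/(2·√2) ≈ 0.7071.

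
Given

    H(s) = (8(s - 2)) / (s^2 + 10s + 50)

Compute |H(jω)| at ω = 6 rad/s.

|H(j6)| ≈ 0.8212

Substitute s = j6: numerator = -16 + j48, denominator = 14 + j60.
|H(j6)| = |-16 + j48| / |14 + j60| = 50.596 / 61.612 ≈ 0.8212.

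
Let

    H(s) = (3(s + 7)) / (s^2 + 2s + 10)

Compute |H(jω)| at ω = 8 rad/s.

Substitute s = j8: numerator = 21 + j24, denominator = -54 + j16.
|H(j8)| = |21 + j24| / |-54 + j16| = 31.890 / 56.321 ≈ 0.5662.

|H(j8)| ≈ 0.5662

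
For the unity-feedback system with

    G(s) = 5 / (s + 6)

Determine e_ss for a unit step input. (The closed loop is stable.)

e_ss = 0.5455

G(s) has no poles at the origin.
This is a Type 0 system. Kp = lim_{s→0} G(s) = 5/6.
e_ss = 1/(1 + Kp) = 1/(1 + 5/6) = 6/11 ≈ 0.5455.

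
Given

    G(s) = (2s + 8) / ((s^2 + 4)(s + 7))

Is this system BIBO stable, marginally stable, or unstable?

The poles can be read from the denominator factors: s = 2j, -2j, -7.
Since the simple pole(s) at s = ±2j lie on the jω-axis with none in the right half-plane, the system is marginally stable.

marginally stable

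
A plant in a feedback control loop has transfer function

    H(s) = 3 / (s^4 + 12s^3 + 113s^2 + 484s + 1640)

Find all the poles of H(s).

The poles are the roots of the denominator s^4 + 12s^3 + 113s^2 + 484s + 1640 = 0.
No real roots exist; factor into two real quadratics: (s^2 + 4s + 40)(s^2 + 8s + 41) = 0.
Each quadratic gives a conjugate pair via the quadratic formula.

s = -2 + 6j, -2 - 6j, -4 + 5j, -4 - 5j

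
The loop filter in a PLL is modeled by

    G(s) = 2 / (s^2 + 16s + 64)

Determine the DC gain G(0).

G(0) = 1/32 ≈ 0.03125

Set s = 0: G(0) = (2) / (64) = 1/32.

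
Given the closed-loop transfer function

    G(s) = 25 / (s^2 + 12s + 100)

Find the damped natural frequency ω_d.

Comparing s^2 + 12s + 100 to s^2 + 2ζωₙs + ωₙ²: ωₙ = 10 rad/s and ζ = 12/(2·10) = 0.6.
ζωₙ = 12/2 = 6, so ω_d = ωₙ√(1−ζ²) = √(ωₙ² − (ζωₙ)²) = √(100 − 6²) = √64 = 8 rad/s.

ω_d = 8 rad/s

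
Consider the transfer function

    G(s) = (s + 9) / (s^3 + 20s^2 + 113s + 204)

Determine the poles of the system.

The poles are the roots of the denominator s^3 + 20s^2 + 113s + 204 = 0.
Trying s = -12: the polynomial evaluates to 0, so (s + 12) is a factor.
Dividing out leaves s^2 + 8s + 17 = 0.
The quadratic formula then gives s = -4 ± 1j.

s = -12, -4 + j, -4 - j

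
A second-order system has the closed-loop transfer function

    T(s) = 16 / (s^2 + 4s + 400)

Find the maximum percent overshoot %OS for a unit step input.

%OS ≈ 72.9%

Comparing s^2 + 4s + 400 to s^2 + 2ζωₙs + ωₙ²: ωₙ = 20 rad/s and ζ = 4/(2·20) = 0.1.
%OS = 100·exp(−πζ/√(1−ζ²)) = 100·exp(−π·0.1/√(1−0.1²)) ≈ 72.9%.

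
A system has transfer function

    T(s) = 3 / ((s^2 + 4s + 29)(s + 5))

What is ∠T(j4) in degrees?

At s = j4: numerator = 3, denominator = 1 + j132.
∠T = ∠num − ∠den = 0° − (89.566°) = -89.57°.

∠T(j4) ≈ -89.57°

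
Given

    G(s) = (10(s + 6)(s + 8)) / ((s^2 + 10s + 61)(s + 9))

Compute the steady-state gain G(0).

G(0) = 160/183 ≈ 0.8743

At s = 0 each factor (s + a) contributes a and each (s^2 + bs + c) contributes c.
G(0) = 10·(6) · (8) / ((61) · (9)) = 480/549 = 160/183.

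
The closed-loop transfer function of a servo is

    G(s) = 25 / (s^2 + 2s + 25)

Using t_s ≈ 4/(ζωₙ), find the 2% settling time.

t_s ≈ 4 s

Comparing s^2 + 2s + 25 to s^2 + 2ζωₙs + ωₙ²: ωₙ = 5 rad/s and ζ = 2/(2·5) = 0.2.
ζωₙ = 2/2 = 1, so t_s ≈ 4/(ζωₙ) = 4/1 = 4 s.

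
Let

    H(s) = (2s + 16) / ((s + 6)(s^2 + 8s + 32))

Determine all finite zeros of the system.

s = -8

Set the numerator to zero: 2s + 16 = 0, i.e. 2·(s + 8) = 0.
So s = -8.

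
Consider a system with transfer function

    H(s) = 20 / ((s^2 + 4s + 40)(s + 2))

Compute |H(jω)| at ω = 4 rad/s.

|H(j4)| ≈ 0.1550

Substitute s = j4: numerator = 20, denominator = -16 + j128.
|H(j4)| = |20| / |-16 + j128| = 20 / 129.00 ≈ 0.1550.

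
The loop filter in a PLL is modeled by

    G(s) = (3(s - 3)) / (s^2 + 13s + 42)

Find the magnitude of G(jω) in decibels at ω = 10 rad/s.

Substitute s = j10: numerator = -9 + j30, denominator = -58 + j130.
|G(j10)| = |-9 + j30| / |-58 + j130| = 31.321 / 142.35 ≈ 0.2200.
In decibels: 20·log₁₀(0.2200) ≈ -13.2 dB.

|G(j10)|_dB ≈ -13.2 dB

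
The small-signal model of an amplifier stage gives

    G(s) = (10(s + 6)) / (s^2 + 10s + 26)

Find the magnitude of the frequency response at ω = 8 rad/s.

|G(j8)| ≈ 1.129

Substitute s = j8: numerator = 60 + j80, denominator = -38 + j80.
|G(j8)| = |60 + j80| / |-38 + j80| = 100 / 88.566 ≈ 1.129.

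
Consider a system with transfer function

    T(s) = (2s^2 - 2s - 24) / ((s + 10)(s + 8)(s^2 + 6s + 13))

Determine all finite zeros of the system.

Set the numerator to zero: 2s^2 - 2s - 24 = 0, i.e. 2·(s^2 - s - 12) = 0.
Factoring: (s - 4)(s + 3) = 0.

s = 4, -3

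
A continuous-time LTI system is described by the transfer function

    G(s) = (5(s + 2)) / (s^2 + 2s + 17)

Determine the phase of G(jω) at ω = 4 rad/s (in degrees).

At s = j4: numerator = 10 + j20, denominator = 1 + j8.
∠G = ∠num − ∠den = 63.435° − (82.875°) = -19.44°.

∠G(j4) ≈ -19.44°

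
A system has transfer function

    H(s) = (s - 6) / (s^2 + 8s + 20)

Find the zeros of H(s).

s = 6

Set the numerator to zero: s - 6 = 0.
So s = 6.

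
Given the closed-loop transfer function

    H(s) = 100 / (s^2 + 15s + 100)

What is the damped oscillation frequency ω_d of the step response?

ω_d ≈ 6.614 rad/s

Comparing s^2 + 15s + 100 to s^2 + 2ζωₙs + ωₙ²: ωₙ = 10 rad/s and ζ = 15/(2·10) = 0.75.
ζωₙ = 15/2 = 7.5, so ω_d = ωₙ√(1−ζ²) = √(ωₙ² − (ζωₙ)²) = √(100 − 7.5²) = √43.75 ≈ 6.614 rad/s.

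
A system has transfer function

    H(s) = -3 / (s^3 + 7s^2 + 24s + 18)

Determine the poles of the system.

The poles are the roots of the denominator s^3 + 7s^2 + 24s + 18 = 0.
Trying s = -1: the polynomial evaluates to 0, so (s + 1) is a factor.
Dividing out leaves s^2 + 6s + 18 = 0.
The quadratic formula then gives s = -3 ± 3j.

s = -3 ± 3j, -1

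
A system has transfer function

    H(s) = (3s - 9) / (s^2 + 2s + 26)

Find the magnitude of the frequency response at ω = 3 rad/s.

Substitute s = j3: numerator = -9 + j9, denominator = 17 + j6.
|H(j3)| = |-9 + j9| / |17 + j6| = 12.728 / 18.028 ≈ 0.7060.

|H(j3)| ≈ 0.7060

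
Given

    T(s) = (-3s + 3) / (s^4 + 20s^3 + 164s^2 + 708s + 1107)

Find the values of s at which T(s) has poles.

The poles are the roots of the denominator s^4 + 20s^3 + 164s^2 + 708s + 1107 = 0.
Trying s = -3: the polynomial evaluates to 0, so (s + 3) is a factor.
Dividing out leaves s^3 + 17s^2 + 113s + 369 = 0.
This factors further as (s^2 + 8s + 41)(s + 9) = 0.

s = -4 ± 5j, -3, -9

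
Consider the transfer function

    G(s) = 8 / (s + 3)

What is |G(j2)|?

|G(j2)| ≈ 2.219

Substitute s = j2: numerator = 8, denominator = 3 + j2.
|G(j2)| = |8| / |3 + j2| = 8 / 3.6056 ≈ 2.219.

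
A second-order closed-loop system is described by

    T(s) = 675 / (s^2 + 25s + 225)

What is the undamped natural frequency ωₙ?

Compare the denominator to the standard form s^2 + 2ζωₙs + ωₙ².
ωₙ² = 225, so ωₙ = 15 rad/s.

ωₙ = 15 rad/s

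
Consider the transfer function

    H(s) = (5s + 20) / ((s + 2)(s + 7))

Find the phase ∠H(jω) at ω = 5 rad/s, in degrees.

At s = j5: numerator = 20 + j25, denominator = -11 + j45.
∠H = ∠num − ∠den = 51.340° − (103.74°) = -52.40°.

∠H(j5) ≈ -52.40°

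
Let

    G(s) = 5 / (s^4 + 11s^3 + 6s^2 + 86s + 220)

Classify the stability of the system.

unstable

The denominator s^4 + 11s^3 + 6s^2 + 86s + 220 factors as (s^2 - 2s + 10)(s + 11)(s + 2), giving poles at s = 1 + 3j, 1 - 3j, -11, -2.
Since the pole(s) at s = 1 + 3j, 1 - 3j lie in the right half-plane, the system is unstable.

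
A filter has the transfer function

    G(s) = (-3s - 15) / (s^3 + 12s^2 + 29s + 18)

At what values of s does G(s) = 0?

Set the numerator to zero: -3s - 15 = 0, i.e. -3·(s + 5) = 0.
So s = -5.

s = -5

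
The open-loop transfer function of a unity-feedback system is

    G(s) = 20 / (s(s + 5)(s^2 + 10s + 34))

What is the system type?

The denominator has 1 factor of s at the origin (free integrator), so this is a Type 1 system.

Type 1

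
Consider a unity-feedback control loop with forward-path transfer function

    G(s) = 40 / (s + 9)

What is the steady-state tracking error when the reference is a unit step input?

e_ss = 0.1837

G(s) has no poles at the origin.
This is a Type 0 system. Kp = lim_{s→0} G(s) = 40/9.
e_ss = 1/(1 + Kp) = 1/(1 + 40/9) = 9/49 ≈ 0.1837.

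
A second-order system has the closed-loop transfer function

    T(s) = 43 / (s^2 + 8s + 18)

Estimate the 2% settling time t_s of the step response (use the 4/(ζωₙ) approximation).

Comparing s^2 + 8s + 18 to s^2 + 2ζωₙs + ωₙ²: ωₙ = √18 ≈ 4.243 rad/s and ζ = 8/(2·√18) ≈ 0.9428.
ζωₙ = 8/2 = 4, so t_s ≈ 4/(ζωₙ) = 4/4 = 1 s.

t_s ≈ 1 s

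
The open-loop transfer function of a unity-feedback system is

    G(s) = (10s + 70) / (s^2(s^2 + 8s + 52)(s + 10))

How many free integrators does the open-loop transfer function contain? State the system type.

The denominator has 2 factors of s at the origin (free integrators), so this is a Type 2 system.

Type 2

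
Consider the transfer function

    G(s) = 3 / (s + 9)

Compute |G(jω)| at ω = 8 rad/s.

Substitute s = j8: numerator = 3, denominator = 9 + j8.
|G(j8)| = |3| / |9 + j8| = 3 / 12.042 ≈ 0.2491.

|G(j8)| ≈ 0.2491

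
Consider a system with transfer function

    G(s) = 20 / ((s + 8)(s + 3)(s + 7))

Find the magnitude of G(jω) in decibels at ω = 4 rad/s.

|G(j4)|_dB ≈ -25.1 dB

Substitute s = j4: numerator = 20, denominator = -120 + j340.
|G(j4)| = |20| / |-120 + j340| = 20 / 360.56 ≈ 0.05547.
In decibels: 20·log₁₀(0.05547) ≈ -25.1 dB.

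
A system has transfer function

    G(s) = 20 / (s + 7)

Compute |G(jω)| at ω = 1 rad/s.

Substitute s = j1: numerator = 20, denominator = 7 + j1.
|G(j1)| = |20| / |7 + j1| = 20 / 7.0711 ≈ 2.828.

|G(j1)| ≈ 2.828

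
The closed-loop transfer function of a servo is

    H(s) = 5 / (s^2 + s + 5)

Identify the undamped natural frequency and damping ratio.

ωₙ ≈ 2.236 rad/s, ζ ≈ 0.2236

Compare the denominator to the standard form s^2 + 2ζωₙs + ωₙ².
ωₙ² = 5, so ωₙ = √5 ≈ 2.236 rad/s.
2ζωₙ = 1, so ζ = 1/(2·√5) ≈ 0.2236.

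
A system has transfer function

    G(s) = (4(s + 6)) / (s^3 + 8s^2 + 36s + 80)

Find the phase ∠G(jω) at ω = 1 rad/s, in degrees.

∠G(j1) ≈ -16.46°

At s = j1: numerator = 24 + j4, denominator = 72 + j35.
∠G = ∠num − ∠den = 9.4623° − (25.925°) = -16.46°.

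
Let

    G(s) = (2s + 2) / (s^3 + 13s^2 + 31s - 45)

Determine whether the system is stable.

The denominator s^3 + 13s^2 + 31s - 45 factors as (s - 1)(s + 9)(s + 5), giving poles at s = 1, -9, -5.
Since the pole(s) at s = 1 lie in the right half-plane, the system is unstable.

unstable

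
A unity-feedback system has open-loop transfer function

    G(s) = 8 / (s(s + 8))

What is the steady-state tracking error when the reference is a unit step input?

e_ss = 0

G(s) has one pole at the origin.
This is a Type 1 system; for a step input the steady-state error is zero.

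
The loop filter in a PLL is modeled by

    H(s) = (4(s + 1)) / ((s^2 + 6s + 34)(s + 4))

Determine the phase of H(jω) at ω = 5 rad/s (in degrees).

∠H(j5) ≈ -45.95°

At s = j5: numerator = 4 + j20, denominator = -114 + j165.
∠H = ∠num − ∠den = 78.690° − (124.64°) = -45.95°.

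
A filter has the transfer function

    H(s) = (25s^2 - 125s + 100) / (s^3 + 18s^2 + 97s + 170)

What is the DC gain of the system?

Set s = 0: H(0) = (100) / (170) = 10/17.

H(0) = 10/17 ≈ 0.5882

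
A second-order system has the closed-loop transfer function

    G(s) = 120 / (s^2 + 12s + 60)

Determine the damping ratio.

ζ ≈ 0.7746

Compare the denominator to the standard form s^2 + 2ζωₙs + ωₙ².
ωₙ² = 60, so ωₙ = √60 ≈ 7.746 rad/s.
2ζωₙ = 12, so ζ = 12/(2·√60) ≈ 0.7746.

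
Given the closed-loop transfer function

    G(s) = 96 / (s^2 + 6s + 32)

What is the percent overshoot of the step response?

%OS ≈ 14.0%

Comparing s^2 + 6s + 32 to s^2 + 2ζωₙs + ωₙ²: ωₙ = √32 ≈ 5.657 rad/s and ζ = 6/(2·√32) ≈ 0.5303.
%OS = 100·exp(−πζ/√(1−ζ²)) = 100·exp(−π·0.5303/√(1−0.5303²)) ≈ 14.0%.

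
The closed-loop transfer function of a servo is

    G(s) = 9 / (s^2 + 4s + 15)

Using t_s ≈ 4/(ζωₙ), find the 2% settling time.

Comparing s^2 + 4s + 15 to s^2 + 2ζωₙs + ωₙ²: ωₙ = √15 ≈ 3.873 rad/s and ζ = 4/(2·√15) ≈ 0.5164.
ζωₙ = 4/2 = 2, so t_s ≈ 4/(ζωₙ) = 4/2 = 2 s.

t_s ≈ 2 s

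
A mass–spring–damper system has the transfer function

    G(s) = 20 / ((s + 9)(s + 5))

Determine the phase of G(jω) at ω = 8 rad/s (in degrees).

∠G(j8) ≈ -99.63°

At s = j8: numerator = 20, denominator = -19 + j112.
∠G = ∠num − ∠den = 0° − (99.628°) = -99.63°.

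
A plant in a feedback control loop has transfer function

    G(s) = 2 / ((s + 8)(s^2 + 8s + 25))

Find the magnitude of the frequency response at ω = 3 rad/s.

Substitute s = j3: numerator = 2, denominator = 56 + j240.
|G(j3)| = |2| / |56 + j240| = 2 / 246.45 ≈ 0.008115.

|G(j3)| ≈ 0.008115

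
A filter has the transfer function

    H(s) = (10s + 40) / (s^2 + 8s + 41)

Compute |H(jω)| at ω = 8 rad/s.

|H(j8)| ≈ 1.315

Substitute s = j8: numerator = 40 + j80, denominator = -23 + j64.
|H(j8)| = |40 + j80| / |-23 + j64| = 89.443 / 68.007 ≈ 1.315.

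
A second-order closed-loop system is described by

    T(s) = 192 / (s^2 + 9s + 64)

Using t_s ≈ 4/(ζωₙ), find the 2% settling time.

Comparing s^2 + 9s + 64 to s^2 + 2ζωₙs + ωₙ²: ωₙ = 8 rad/s and ζ = 9/(2·8) = 0.5625.
ζωₙ = 9/2 = 4.5, so t_s ≈ 4/(ζωₙ) = 4/4.5 ≈ 0.8889 s.

t_s ≈ 0.8889 s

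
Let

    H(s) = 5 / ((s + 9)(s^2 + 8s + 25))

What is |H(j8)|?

|H(j8)| ≈ 0.005540

Substitute s = j8: numerator = 5, denominator = -863 + j264.
|H(j8)| = |5| / |-863 + j264| = 5 / 902.48 ≈ 0.005540.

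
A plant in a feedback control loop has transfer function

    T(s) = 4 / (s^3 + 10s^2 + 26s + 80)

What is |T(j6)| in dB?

Substitute s = j6: numerator = 4, denominator = -280 - j60.
|T(j6)| = |4| / |-280 - j60| = 4 / 286.36 ≈ 0.01397.
In decibels: 20·log₁₀(0.01397) ≈ -37.1 dB.

|T(j6)|_dB ≈ -37.1 dB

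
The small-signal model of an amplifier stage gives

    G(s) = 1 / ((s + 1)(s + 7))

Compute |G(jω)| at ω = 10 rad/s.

|G(j10)| ≈ 0.008152

Substitute s = j10: numerator = 1, denominator = -93 + j80.
|G(j10)| = |1| / |-93 + j80| = 1 / 122.67 ≈ 0.008152.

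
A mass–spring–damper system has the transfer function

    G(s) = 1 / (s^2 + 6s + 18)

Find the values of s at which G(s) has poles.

s = -3 + 3j, -3 - 3j

The poles are the roots of the denominator s^2 + 6s + 18 = 0.
Using the quadratic formula: s = (-6 ± √(-36))/2 = -3 ± 3j.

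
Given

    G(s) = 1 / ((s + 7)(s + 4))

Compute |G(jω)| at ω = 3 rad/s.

Substitute s = j3: numerator = 1, denominator = 19 + j33.
|G(j3)| = |1| / |19 + j33| = 1 / 38.079 ≈ 0.02626.

|G(j3)| ≈ 0.02626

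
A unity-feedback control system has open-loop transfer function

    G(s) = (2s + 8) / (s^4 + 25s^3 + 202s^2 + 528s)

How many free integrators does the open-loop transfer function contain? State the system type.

Factor s from the denominator: s^4 + 25s^3 + 202s^2 + 528s = s·(s^3 + 25s^2 + 202s + 528).
There is 1 pole at the origin, so the system is Type 1.

Type 1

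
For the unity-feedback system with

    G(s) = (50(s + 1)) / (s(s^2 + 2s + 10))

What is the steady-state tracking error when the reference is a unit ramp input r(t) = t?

e_ss = 0.2000

G(s) has one pole at the origin.
This is a Type 1 system. Kv = lim_{s→0} s·G(s) = 50/10 = 5.
e_ss = 1/Kv = 1/(5) = 1/5 ≈ 0.2000.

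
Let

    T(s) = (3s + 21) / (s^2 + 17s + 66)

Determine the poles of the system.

The poles are the roots of the denominator s^2 + 17s + 66 = 0.
Factoring: (s + 11)(s + 6) = 0, so s = -11 and s = -6.

s = -11, -6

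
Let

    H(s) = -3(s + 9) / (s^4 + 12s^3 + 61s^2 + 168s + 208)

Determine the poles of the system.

The poles are the roots of the denominator s^4 + 12s^3 + 61s^2 + 168s + 208 = 0.
Trying s = -4: the polynomial evaluates to 0, so (s + 4) is a factor.
Dividing out leaves s^3 + 8s^2 + 29s + 52 = 0.
This factors further as (s^2 + 4s + 13)(s + 4) = 0.

s = -4, -2 + 3j, -2 - 3j, -4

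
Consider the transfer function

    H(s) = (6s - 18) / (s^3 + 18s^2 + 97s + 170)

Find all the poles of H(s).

The poles are the roots of the denominator s^3 + 18s^2 + 97s + 170 = 0.
Trying s = -10: the polynomial evaluates to 0, so (s + 10) is a factor.
Dividing out leaves s^2 + 8s + 17 = 0.
The quadratic formula then gives s = -4 ± 1j.

s = -4 ± j, -10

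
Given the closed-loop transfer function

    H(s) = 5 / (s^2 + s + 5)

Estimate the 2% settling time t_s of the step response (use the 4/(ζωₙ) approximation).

t_s ≈ 8 s

Comparing s^2 + s + 5 to s^2 + 2ζωₙs + ωₙ²: ωₙ = √5 ≈ 2.236 rad/s and ζ = 1/(2·√5) ≈ 0.2236.
ζωₙ = 1/2 = 0.5, so t_s ≈ 4/(ζωₙ) = 4/0.5 = 8 s.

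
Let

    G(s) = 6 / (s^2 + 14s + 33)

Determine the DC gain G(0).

Set s = 0: G(0) = (6) / (33) = 2/11.

G(0) = 2/11 ≈ 0.1818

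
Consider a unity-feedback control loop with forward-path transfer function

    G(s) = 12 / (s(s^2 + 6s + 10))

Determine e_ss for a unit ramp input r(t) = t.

e_ss = 0.8333

G(s) has one pole at the origin.
This is a Type 1 system. Kv = lim_{s→0} s·G(s) = 12/10 = 6/5.
e_ss = 1/Kv = 1/(6/5) = 5/6 ≈ 0.8333.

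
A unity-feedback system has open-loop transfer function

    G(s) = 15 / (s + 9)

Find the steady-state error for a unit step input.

e_ss = 0.3750

G(s) has no poles at the origin.
This is a Type 0 system. Kp = lim_{s→0} G(s) = 15/9 = 5/3.
e_ss = 1/(1 + Kp) = 1/(1 + 5/3) = 3/8 ≈ 0.3750.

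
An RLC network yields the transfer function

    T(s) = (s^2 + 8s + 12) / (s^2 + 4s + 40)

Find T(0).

Set s = 0: T(0) = (12) / (40) = 3/10.

T(0) = 3/10 ≈ 0.3000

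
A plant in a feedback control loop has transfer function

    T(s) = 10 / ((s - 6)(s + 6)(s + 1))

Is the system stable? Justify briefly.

unstable

The poles can be read from the denominator factors: s = 6, -6, -1.
Since the pole(s) at s = 6 lie in the right half-plane, the system is unstable.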